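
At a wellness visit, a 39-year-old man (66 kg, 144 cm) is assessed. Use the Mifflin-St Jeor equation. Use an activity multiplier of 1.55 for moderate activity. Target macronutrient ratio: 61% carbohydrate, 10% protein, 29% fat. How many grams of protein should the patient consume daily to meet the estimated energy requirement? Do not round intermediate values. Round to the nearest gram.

Mifflin-St Jeor (male): BMR = 10(66) + 6.25(144) − 5(39) + 5 = 660 + 900 − 195 + 5 = 1370 kcal/day.
TEE = 1370 × 1.55 = 2123.5 kcal/day.
Protein energy = 10% × 2123.5 = 212.35 kcal.
Protein = 212.35 ÷ 4 kcal/g = 53.0875 g.

53 g/day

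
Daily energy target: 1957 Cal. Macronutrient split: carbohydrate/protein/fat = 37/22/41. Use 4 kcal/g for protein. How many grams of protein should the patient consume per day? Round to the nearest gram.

108 g/day

Protein energy = 22% × 1957 = 430.54 kcal.
At 4 kcal/g: 430.54 ÷ 4 = 107.635 g.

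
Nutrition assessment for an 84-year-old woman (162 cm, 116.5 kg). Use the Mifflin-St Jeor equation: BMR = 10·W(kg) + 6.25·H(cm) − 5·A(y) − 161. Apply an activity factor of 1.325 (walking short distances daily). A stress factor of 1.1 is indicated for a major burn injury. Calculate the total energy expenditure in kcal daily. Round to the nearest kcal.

2327 kcal daily

Mifflin-St Jeor (female): BMR = 10(116.5) + 6.25(162) − 5(84) − 161 = 1165 + 1012.5 − 420 − 161 = 1596.5 kcal/day.
TEE = BMR × activity factor = 1596.5 × 1.325 = 2115.3625 kcal/day.
Apply stress factor: 2115.3625 × 1.1 = 2326.8988 kcal/day.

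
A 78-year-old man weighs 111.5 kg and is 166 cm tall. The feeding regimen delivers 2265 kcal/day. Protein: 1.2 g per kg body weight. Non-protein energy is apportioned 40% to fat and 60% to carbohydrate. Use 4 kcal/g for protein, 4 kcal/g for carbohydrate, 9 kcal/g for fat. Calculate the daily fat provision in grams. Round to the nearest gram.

77 g/day

Protein = 1.2 × 111.5 = 133.8 g → 133.8 × 4 = 535.2 kcal.
Non-protein calories = 2265 − 535.2 = 1729.8 kcal.
Fat: 40% × 1729.8 = 691.92 kcal; carbohydrate: 1037.88 kcal.
Fat: 691.92 kcal ÷ 9 kcal/g = 76.88 g.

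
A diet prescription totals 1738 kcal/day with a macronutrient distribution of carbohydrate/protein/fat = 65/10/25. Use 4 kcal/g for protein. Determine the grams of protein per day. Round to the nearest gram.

43 g/day

Protein energy = 10% × 1738 = 173.8 kcal.
At 4 kcal/g: 173.8 ÷ 4 = 43.45 g.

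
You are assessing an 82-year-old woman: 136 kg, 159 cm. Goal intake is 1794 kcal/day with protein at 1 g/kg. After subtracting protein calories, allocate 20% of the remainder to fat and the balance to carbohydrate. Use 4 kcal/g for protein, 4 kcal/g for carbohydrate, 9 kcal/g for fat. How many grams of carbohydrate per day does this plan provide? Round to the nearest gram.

250 g/day

Protein = 1 × 136 = 136 g → 136 × 4 = 544 kcal.
Non-protein calories = 1794 − 544 = 1250 kcal.
Fat: 20% × 1250 = 250 kcal; carbohydrate: 1000 kcal.
Carbohydrate: 1000 kcal ÷ 4 kcal/g = 250 g.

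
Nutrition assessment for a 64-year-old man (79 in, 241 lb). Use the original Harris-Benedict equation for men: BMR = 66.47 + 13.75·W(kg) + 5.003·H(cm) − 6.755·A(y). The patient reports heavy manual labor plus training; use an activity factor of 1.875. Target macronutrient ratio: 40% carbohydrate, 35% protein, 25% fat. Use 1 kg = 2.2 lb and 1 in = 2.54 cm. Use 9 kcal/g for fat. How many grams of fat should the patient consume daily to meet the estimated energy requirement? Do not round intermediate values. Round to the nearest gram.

Convert to metric: weight = 241 ÷ 2.2 = 109.5455 kg; height = 79 × 2.54 = 200.66 cm.
Harris-Benedict: BMR = 66.47 + 13.75(109.5455) + 5.003(200.66) − 6.755(64) = 2144.302 kcal/day.
TEE = 2144.302 × 1.875 = 4020.5662 kcal/day.
Fat energy = 25% × 4020.5662 = 1005.1416 kcal.
Fat = 1005.1416 ÷ 9 kcal/g = 111.6824 g.

112 g/day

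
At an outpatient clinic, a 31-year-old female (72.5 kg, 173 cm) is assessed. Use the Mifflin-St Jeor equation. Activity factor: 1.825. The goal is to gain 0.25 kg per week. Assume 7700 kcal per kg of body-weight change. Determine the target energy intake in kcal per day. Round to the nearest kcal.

Mifflin-St Jeor (female): BMR = 10(72.5) + 6.25(173) − 5(31) − 161 = 725 + 1081.25 − 155 − 161 = 1490.25 kcal/day.
TEE = 1490.25 × 1.825 = 2719.7063 kcal/day.
Required daily surplus = 0.25 × 7700 ÷ 7 = 275 kcal/day.
Target intake = 2719.7063 + 275 = 2994.7063 kcal/day.

2995 kcal per day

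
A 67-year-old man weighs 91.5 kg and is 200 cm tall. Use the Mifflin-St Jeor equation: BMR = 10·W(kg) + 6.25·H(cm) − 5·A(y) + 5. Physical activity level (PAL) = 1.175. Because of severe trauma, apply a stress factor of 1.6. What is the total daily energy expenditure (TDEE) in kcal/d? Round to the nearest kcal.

3450 kcal/d

Mifflin-St Jeor (male): BMR = 10(91.5) + 6.25(200) − 5(67) + 5 = 915 + 1250 − 335 + 5 = 1835 kcal/day.
TEE = BMR × activity factor = 1835 × 1.175 = 2156.125 kcal/day.
Apply stress factor: 2156.125 × 1.6 = 3449.8 kcal/day.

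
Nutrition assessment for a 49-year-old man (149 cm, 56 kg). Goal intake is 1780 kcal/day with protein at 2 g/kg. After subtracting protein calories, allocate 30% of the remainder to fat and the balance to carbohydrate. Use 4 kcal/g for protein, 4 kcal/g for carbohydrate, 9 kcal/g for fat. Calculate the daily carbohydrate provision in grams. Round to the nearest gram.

233 g/day

Protein = 2 × 56 = 112 g → 112 × 4 = 448 kcal.
Non-protein calories = 1780 − 448 = 1332 kcal.
Fat: 30% × 1332 = 399.6 kcal; carbohydrate: 932.4 kcal.
Carbohydrate: 932.4 kcal ÷ 4 kcal/g = 233.1 g.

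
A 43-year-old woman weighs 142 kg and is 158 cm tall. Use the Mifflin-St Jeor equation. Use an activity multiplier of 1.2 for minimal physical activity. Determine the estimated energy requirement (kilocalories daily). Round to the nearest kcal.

2438 kilocalories daily

Mifflin-St Jeor (female): BMR = 10(142) + 6.25(158) − 5(43) − 161 = 1420 + 987.5 − 215 − 161 = 2031.5 kcal/day.
TEE = BMR × activity factor = 2031.5 × 1.2 = 2437.8 kcal/day.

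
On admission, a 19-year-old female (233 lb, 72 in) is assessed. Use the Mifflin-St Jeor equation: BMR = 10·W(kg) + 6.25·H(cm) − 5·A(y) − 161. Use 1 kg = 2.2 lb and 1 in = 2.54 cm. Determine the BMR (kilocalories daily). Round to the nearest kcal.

1946 kilocalories daily

Convert to metric: weight = 233 ÷ 2.2 = 105.9091 kg; height = 72 × 2.54 = 182.88 cm.
Mifflin-St Jeor (female): BMR = 10(105.9091) + 6.25(182.88) − 5(19) − 161 = 1059.0909 + 1143 − 95 − 161 = 1946.0909 kcal/day.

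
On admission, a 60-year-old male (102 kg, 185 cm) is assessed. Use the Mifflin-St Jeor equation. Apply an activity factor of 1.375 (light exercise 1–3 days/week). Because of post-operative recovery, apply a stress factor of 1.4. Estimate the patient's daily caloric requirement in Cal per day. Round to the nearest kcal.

Mifflin-St Jeor (male): BMR = 10(102) + 6.25(185) − 5(60) + 5 = 1020 + 1156.25 − 300 + 5 = 1881.25 kcal/day.
TEE = BMR × activity factor = 1881.25 × 1.375 = 2586.7188 kcal/day.
Apply stress factor: 2586.7188 × 1.4 = 3621.4063 kcal/day.

3621 Cal per day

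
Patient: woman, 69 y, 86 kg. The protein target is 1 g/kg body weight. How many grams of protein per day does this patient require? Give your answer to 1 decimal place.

Protein = 1 g/kg × 86 kg = 86 g/day.

86.0 g/day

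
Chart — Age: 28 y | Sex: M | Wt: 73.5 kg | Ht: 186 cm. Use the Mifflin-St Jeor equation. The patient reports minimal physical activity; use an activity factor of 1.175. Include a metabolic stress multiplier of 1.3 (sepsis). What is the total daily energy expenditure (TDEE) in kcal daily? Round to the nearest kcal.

Mifflin-St Jeor (male): BMR = 10(73.5) + 6.25(186) − 5(28) + 5 = 735 + 1162.5 − 140 + 5 = 1762.5 kcal/day.
TEE = BMR × activity factor = 1762.5 × 1.175 = 2070.9375 kcal/day.
Apply stress factor: 2070.9375 × 1.3 = 2692.2188 kcal/day.

2692 kcal daily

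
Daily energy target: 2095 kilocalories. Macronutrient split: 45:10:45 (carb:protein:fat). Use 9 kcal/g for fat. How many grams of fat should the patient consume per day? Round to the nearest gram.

Fat energy = 45% × 2095 = 942.75 kcal.
At 9 kcal/g: 942.75 ÷ 9 = 104.75 g.

105 g/day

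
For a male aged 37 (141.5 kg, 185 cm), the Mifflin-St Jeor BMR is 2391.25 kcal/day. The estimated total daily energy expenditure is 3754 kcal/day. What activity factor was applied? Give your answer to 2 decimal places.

Activity factor = TEE ÷ BMR = 3754 ÷ 2391.25 = 1.57.

1.57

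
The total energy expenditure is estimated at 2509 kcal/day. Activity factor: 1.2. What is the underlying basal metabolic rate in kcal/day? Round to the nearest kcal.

2091 kcal/day

BMR = TEE ÷ activity factor = 2509 ÷ 1.2 = 2090.8333 kcal/day.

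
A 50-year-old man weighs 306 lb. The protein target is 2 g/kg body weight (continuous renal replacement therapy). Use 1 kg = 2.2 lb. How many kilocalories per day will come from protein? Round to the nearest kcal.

1113 kcal/day

Weight in kg = 306 ÷ 2.2 = 139.0909 kg.
Protein = 2 g/kg × 139.0909 kg = 278.1818 g/day.
Protein energy = 278.1818 g × 4 kcal/g = 1112.7273 kcal/day.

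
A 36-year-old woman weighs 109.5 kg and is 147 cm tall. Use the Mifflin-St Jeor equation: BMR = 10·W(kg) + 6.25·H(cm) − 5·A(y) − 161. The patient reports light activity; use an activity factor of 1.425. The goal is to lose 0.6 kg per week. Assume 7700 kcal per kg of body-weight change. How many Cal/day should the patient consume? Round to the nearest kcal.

1724 Cal/day

Mifflin-St Jeor (female): BMR = 10(109.5) + 6.25(147) − 5(36) − 161 = 1095 + 918.75 − 180 − 161 = 1672.75 kcal/day.
TEE = 1672.75 × 1.425 = 2383.6688 kcal/day.
Required daily deficit = 0.6 × 7700 ÷ 7 = 660 kcal/day.
Target intake = 2383.6688 − 660 = 1723.6688 kcal/day.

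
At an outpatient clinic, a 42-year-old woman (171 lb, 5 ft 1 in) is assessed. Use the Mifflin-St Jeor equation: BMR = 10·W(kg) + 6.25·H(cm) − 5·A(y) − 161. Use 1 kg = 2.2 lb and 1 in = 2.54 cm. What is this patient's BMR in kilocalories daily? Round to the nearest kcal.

1375 kilocalories daily

Convert to metric: weight = 171 ÷ 2.2 = 77.7273 kg; height = (5×12 + 1) × 2.54 = 61 × 2.54 = 154.94 cm.
Mifflin-St Jeor (female): BMR = 10(77.7273) + 6.25(154.94) − 5(42) − 161 = 777.2727 + 968.375 − 210 − 161 = 1374.6477 kcal/day.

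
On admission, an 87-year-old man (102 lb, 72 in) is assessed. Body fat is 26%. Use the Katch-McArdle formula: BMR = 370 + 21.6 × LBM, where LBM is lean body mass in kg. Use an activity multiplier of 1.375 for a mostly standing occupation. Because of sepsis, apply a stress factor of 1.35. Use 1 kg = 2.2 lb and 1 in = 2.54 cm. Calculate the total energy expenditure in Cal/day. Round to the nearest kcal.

Convert to metric: weight = 102 ÷ 2.2 = 46.3636 kg; height = 72 × 2.54 = 182.88 cm.
LBM = 46.3636 × (1 − 0.26) = 34.3091 kg. Katch-McArdle: BMR = 370 + 21.6 × 34.3091 = 1111.0764 kcal/day.
TEE = BMR × activity factor = 1111.0764 × 1.375 = 1527.73 kcal/day.
Apply stress factor: 1527.73 × 1.35 = 2062.4355 kcal/day.

2062 Cal/day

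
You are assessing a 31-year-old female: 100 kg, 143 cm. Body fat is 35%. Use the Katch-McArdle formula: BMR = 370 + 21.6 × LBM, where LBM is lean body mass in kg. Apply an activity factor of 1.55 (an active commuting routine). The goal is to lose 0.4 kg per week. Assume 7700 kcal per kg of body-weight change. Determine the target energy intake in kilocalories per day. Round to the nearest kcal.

2310 kilocalories per day

LBM = 100 × (1 − 0.35) = 65 kg. Katch-McArdle: BMR = 370 + 21.6 × 65 = 1774 kcal/day.
TEE = 1774 × 1.55 = 2749.7 kcal/day.
Required daily deficit = 0.4 × 7700 ÷ 7 = 440 kcal/day.
Target intake = 2749.7 − 440 = 2309.7 kcal/day.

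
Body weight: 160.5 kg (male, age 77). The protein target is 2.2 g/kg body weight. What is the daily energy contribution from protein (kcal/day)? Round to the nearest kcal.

Protein = 2.2 g/kg × 160.5 kg = 353.1 g/day.
Protein energy = 353.1 g × 4 kcal/g = 1412.4 kcal/day.

1412 kcal/day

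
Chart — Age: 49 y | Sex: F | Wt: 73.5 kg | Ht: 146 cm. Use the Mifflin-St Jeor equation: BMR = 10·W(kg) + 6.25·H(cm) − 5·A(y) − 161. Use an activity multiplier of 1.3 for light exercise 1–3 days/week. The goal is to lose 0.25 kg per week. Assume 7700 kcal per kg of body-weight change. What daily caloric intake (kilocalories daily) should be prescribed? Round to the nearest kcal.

Mifflin-St Jeor (female): BMR = 10(73.5) + 6.25(146) − 5(49) − 161 = 735 + 912.5 − 245 − 161 = 1241.5 kcal/day.
TEE = 1241.5 × 1.3 = 1613.95 kcal/day.
Required daily deficit = 0.25 × 7700 ÷ 7 = 275 kcal/day.
Target intake = 1613.95 − 275 = 1338.95 kcal/day.

1339 kilocalories daily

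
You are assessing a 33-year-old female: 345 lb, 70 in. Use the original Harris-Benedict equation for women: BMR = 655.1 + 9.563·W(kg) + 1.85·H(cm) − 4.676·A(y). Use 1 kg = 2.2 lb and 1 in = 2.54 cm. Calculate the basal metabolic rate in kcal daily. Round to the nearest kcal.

2329 kcal daily

Convert to metric: weight = 345 ÷ 2.2 = 156.8182 kg; height = 70 × 2.54 = 177.8 cm.
Harris-Benedict: BMR = 655.1 + 9.563(156.8182) + 1.85(177.8) − 4.676(33) = 2329.3743 kcal/day.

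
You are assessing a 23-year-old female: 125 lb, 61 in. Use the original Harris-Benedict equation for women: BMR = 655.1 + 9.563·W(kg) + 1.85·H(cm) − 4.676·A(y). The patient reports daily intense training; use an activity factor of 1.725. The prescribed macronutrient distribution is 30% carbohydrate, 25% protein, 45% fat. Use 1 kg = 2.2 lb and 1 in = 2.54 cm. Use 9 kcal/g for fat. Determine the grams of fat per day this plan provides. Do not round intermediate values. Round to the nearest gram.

Convert to metric: weight = 125 ÷ 2.2 = 56.8182 kg; height = 61 × 2.54 = 154.94 cm.
Harris-Benedict: BMR = 655.1 + 9.563(56.8182) + 1.85(154.94) − 4.676(23) = 1377.5433 kcal/day.
TEE = 1377.5433 × 1.725 = 2376.2621 kcal/day.
Fat energy = 45% × 2376.2621 = 1069.318 kcal.
Fat = 1069.318 ÷ 9 kcal/g = 118.8131 g.

119 g/day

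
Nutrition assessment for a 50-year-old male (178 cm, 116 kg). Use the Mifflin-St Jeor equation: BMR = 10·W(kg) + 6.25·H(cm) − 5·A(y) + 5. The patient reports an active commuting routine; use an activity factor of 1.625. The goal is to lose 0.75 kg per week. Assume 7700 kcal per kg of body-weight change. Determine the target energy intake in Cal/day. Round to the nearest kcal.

Mifflin-St Jeor (male): BMR = 10(116) + 6.25(178) − 5(50) + 5 = 1160 + 1112.5 − 250 + 5 = 2027.5 kcal/day.
TEE = 2027.5 × 1.625 = 3294.6875 kcal/day.
Required daily deficit = 0.75 × 7700 ÷ 7 = 825 kcal/day.
Target intake = 3294.6875 − 825 = 2469.6875 kcal/day.

2470 Cal/day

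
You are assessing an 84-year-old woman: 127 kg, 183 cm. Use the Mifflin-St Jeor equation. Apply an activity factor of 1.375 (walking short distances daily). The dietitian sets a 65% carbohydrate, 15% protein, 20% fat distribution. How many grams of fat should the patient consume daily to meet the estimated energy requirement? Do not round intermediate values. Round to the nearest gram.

Mifflin-St Jeor (female): BMR = 10(127) + 6.25(183) − 5(84) − 161 = 1270 + 1143.75 − 420 − 161 = 1832.75 kcal/day.
TEE = 1832.75 × 1.375 = 2520.0313 kcal/day.
Fat energy = 20% × 2520.0313 = 504.0063 kcal.
Fat = 504.0063 ÷ 9 kcal/g = 56.0007 g.

56 g/day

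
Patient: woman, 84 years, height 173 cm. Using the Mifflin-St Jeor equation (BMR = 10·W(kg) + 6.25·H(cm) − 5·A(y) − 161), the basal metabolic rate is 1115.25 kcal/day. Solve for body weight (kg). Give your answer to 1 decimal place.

1115.25 = 10·W + 6.25(173) − 5(84) − 161
10·W = 1115.25 − 500.25 = 615, so W = 61.5 kg.

61.5 kg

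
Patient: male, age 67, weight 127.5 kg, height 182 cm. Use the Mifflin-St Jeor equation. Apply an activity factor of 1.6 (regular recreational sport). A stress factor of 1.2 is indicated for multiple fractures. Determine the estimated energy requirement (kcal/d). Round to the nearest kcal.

Mifflin-St Jeor (male): BMR = 10(127.5) + 6.25(182) − 5(67) + 5 = 1275 + 1137.5 − 335 + 5 = 2082.5 kcal/day.
TEE = BMR × activity factor = 2082.5 × 1.6 = 3332 kcal/day.
Apply stress factor: 3332 × 1.2 = 3998.4 kcal/day.

3998 kcal/d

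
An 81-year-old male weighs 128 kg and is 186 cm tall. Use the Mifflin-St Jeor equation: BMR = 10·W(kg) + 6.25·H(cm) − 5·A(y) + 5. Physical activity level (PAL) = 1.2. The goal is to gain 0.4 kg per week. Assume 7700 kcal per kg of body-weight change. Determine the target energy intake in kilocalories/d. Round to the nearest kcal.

2891 kilocalories/d

Mifflin-St Jeor (male): BMR = 10(128) + 6.25(186) − 5(81) + 5 = 1280 + 1162.5 − 405 + 5 = 2042.5 kcal/day.
TEE = 2042.5 × 1.2 = 2451 kcal/day.
Required daily surplus = 0.4 × 7700 ÷ 7 = 440 kcal/day.
Target intake = 2451 + 440 = 2891 kcal/day.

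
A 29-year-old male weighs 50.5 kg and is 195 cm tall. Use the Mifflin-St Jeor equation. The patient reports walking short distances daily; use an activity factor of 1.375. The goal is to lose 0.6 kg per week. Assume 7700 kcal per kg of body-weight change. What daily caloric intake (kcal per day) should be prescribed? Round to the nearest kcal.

1518 kcal per day

Mifflin-St Jeor (male): BMR = 10(50.5) + 6.25(195) − 5(29) + 5 = 505 + 1218.75 − 145 + 5 = 1583.75 kcal/day.
TEE = 1583.75 × 1.375 = 2177.6563 kcal/day.
Required daily deficit = 0.6 × 7700 ÷ 7 = 660 kcal/day.
Target intake = 2177.6563 − 660 = 1517.6563 kcal/day.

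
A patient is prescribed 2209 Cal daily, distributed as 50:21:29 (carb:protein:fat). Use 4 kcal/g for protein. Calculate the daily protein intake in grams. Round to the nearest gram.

116 g/day

Protein energy = 21% × 2209 = 463.89 kcal.
At 4 kcal/g: 463.89 ÷ 4 = 115.9725 g.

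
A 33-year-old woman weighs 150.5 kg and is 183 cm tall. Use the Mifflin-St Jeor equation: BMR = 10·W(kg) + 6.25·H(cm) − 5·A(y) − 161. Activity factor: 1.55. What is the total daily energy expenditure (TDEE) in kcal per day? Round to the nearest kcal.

Mifflin-St Jeor (female): BMR = 10(150.5) + 6.25(183) − 5(33) − 161 = 1505 + 1143.75 − 165 − 161 = 2322.75 kcal/day.
TEE = BMR × activity factor = 2322.75 × 1.55 = 3600.2625 kcal/day.

3600 kcal per day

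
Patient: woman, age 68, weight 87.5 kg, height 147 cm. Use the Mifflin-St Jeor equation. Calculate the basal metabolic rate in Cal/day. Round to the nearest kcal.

1293 Cal/day

Mifflin-St Jeor (female): BMR = 10(87.5) + 6.25(147) − 5(68) − 161 = 875 + 918.75 − 340 − 161 = 1292.75 kcal/day.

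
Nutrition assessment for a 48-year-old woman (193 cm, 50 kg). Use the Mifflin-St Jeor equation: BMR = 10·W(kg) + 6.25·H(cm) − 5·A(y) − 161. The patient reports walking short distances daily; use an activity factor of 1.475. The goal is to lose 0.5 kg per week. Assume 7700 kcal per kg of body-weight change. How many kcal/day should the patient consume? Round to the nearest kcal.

Mifflin-St Jeor (female): BMR = 10(50) + 6.25(193) − 5(48) − 161 = 500 + 1206.25 − 240 − 161 = 1305.25 kcal/day.
TEE = 1305.25 × 1.475 = 1925.2438 kcal/day.
Required daily deficit = 0.5 × 7700 ÷ 7 = 550 kcal/day.
Target intake = 1925.2438 − 550 = 1375.2438 kcal/day.

1375 kcal/day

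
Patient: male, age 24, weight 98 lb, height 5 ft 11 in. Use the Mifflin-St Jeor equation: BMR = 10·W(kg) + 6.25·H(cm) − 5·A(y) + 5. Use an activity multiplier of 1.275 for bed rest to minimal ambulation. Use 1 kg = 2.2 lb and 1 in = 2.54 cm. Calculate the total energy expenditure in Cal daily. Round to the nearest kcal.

1858 Cal daily

Convert to metric: weight = 98 ÷ 2.2 = 44.5455 kg; height = (5×12 + 11) × 2.54 = 71 × 2.54 = 180.34 cm.
Mifflin-St Jeor (male): BMR = 10(44.5455) + 6.25(180.34) − 5(24) + 5 = 445.4545 + 1127.125 − 120 + 5 = 1457.5795 kcal/day.
TEE = BMR × activity factor = 1457.5795 × 1.275 = 1858.4139 kcal/day.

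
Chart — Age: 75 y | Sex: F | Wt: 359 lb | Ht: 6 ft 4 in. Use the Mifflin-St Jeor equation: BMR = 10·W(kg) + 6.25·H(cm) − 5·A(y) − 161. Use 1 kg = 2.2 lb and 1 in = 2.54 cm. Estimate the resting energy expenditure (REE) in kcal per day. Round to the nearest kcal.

Convert to metric: weight = 359 ÷ 2.2 = 163.1818 kg; height = (6×12 + 4) × 2.54 = 76 × 2.54 = 193.04 cm.
Mifflin-St Jeor (female): BMR = 10(163.1818) + 6.25(193.04) − 5(75) − 161 = 1631.8182 + 1206.5 − 375 − 161 = 2302.3182 kcal/day.

2302 kcal per day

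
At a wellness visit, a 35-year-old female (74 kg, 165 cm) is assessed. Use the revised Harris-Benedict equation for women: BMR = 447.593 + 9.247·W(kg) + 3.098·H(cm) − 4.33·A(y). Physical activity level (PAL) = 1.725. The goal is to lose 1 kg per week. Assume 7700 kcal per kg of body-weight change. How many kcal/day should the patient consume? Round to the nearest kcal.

1473 kcal/day

Harris-Benedict: BMR = 447.593 + 9.247(74) + 3.098(165) − 4.33(35) = 1491.491 kcal/day.
TEE = 1491.491 × 1.725 = 2572.822 kcal/day.
Required daily deficit = 1 × 7700 ÷ 7 = 1100 kcal/day.
Target intake = 2572.822 − 1100 = 1472.822 kcal/day.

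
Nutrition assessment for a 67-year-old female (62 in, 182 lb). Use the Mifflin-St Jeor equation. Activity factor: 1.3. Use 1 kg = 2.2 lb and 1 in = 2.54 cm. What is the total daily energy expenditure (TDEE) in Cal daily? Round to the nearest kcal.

1710 Cal daily

Convert to metric: weight = 182 ÷ 2.2 = 82.7273 kg; height = 62 × 2.54 = 157.48 cm.
Mifflin-St Jeor (female): BMR = 10(82.7273) + 6.25(157.48) − 5(67) − 161 = 827.2727 + 984.25 − 335 − 161 = 1315.5227 kcal/day.
TEE = BMR × activity factor = 1315.5227 × 1.3 = 1710.1795 kcal/day.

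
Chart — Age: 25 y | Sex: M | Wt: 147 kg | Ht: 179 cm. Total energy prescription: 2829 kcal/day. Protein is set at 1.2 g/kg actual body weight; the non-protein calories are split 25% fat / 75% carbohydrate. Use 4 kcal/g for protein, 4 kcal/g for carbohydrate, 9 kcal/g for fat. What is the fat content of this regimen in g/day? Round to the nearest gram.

59 g/day

Protein = 1.2 × 147 = 176.4 g → 176.4 × 4 = 705.6 kcal.
Non-protein calories = 2829 − 705.6 = 2123.4 kcal.
Fat: 25% × 2123.4 = 530.85 kcal; carbohydrate: 1592.55 kcal.
Fat: 530.85 kcal ÷ 9 kcal/g = 58.9833 g.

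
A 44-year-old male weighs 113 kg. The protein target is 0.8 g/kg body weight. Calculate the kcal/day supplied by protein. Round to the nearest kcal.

Protein = 0.8 g/kg × 113 kg = 90.4 g/day.
Protein energy = 90.4 g × 4 kcal/g = 361.6 kcal/day.

362 kcal/day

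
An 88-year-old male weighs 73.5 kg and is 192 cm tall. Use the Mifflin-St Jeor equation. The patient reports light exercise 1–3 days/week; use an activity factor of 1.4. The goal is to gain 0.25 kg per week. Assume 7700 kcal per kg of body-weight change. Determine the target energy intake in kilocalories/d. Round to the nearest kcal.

2375 kilocalories/d

Mifflin-St Jeor (male): BMR = 10(73.5) + 6.25(192) − 5(88) + 5 = 735 + 1200 − 440 + 5 = 1500 kcal/day.
TEE = 1500 × 1.4 = 2100 kcal/day.
Required daily surplus = 0.25 × 7700 ÷ 7 = 275 kcal/day.
Target intake = 2100 + 275 = 2375 kcal/day.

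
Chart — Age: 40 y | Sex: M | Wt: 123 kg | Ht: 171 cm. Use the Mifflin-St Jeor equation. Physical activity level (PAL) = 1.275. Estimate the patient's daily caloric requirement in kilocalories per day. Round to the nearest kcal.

2682 kilocalories per day

Mifflin-St Jeor (male): BMR = 10(123) + 6.25(171) − 5(40) + 5 = 1230 + 1068.75 − 200 + 5 = 2103.75 kcal/day.
TEE = BMR × activity factor = 2103.75 × 1.275 = 2682.2813 kcal/day.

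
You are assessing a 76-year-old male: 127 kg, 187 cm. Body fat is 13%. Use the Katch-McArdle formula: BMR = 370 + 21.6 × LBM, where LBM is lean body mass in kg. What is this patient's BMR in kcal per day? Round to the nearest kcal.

LBM = 127 × (1 − 0.13) = 110.49 kg. Katch-McArdle: BMR = 370 + 21.6 × 110.49 = 2756.584 kcal/day.

2757 kcal per day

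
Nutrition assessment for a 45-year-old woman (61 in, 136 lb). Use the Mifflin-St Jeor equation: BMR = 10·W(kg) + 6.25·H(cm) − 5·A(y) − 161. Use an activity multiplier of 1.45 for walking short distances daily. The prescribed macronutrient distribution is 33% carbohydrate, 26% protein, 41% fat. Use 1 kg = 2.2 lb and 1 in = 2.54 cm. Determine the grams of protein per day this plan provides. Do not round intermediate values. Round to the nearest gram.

Convert to metric: weight = 136 ÷ 2.2 = 61.8182 kg; height = 61 × 2.54 = 154.94 cm.
Mifflin-St Jeor (female): BMR = 10(61.8182) + 6.25(154.94) − 5(45) − 161 = 618.1818 + 968.375 − 225 − 161 = 1200.5568 kcal/day.
TEE = 1200.5568 × 1.45 = 1740.8074 kcal/day.
Protein energy = 26% × 1740.8074 = 452.6099 kcal.
Protein = 452.6099 ÷ 4 kcal/g = 113.1525 g.

113 g/day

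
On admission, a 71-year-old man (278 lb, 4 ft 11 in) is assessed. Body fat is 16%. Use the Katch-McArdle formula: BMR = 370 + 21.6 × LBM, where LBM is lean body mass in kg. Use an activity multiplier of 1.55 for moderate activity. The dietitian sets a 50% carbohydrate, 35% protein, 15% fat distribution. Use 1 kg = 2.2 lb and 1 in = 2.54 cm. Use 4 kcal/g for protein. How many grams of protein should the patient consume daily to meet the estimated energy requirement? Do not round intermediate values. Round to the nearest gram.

361 g/day

Convert to metric: weight = 278 ÷ 2.2 = 126.3636 kg; height = (4×12 + 11) × 2.54 = 59 × 2.54 = 149.86 cm.
LBM = 126.3636 × (1 − 0.16) = 106.1455 kg. Katch-McArdle: BMR = 370 + 21.6 × 106.1455 = 2662.7418 kcal/day.
TEE = 2662.7418 × 1.55 = 4127.2498 kcal/day.
Protein energy = 35% × 4127.2498 = 1444.5374 kcal.
Protein = 1444.5374 ÷ 4 kcal/g = 361.1344 g.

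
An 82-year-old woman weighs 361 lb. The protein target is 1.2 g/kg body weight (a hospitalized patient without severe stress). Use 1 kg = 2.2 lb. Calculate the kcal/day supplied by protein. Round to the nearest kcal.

788 kcal/day

Weight in kg = 361 ÷ 2.2 = 164.0909 kg.
Protein = 1.2 g/kg × 164.0909 kg = 196.9091 g/day.
Protein energy = 196.9091 g × 4 kcal/g = 787.6364 kcal/day.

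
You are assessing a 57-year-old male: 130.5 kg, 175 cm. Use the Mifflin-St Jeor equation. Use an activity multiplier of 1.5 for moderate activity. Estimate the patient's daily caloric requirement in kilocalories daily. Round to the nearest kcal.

Mifflin-St Jeor (male): BMR = 10(130.5) + 6.25(175) − 5(57) + 5 = 1305 + 1093.75 − 285 + 5 = 2118.75 kcal/day.
TEE = BMR × activity factor = 2118.75 × 1.5 = 3178.125 kcal/day.

3178 kilocalories daily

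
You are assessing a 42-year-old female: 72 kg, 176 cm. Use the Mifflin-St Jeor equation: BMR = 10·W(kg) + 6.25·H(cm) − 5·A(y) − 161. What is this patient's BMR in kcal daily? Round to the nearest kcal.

1449 kcal daily

Mifflin-St Jeor (female): BMR = 10(72) + 6.25(176) − 5(42) − 161 = 720 + 1100 − 210 − 161 = 1449 kcal/day.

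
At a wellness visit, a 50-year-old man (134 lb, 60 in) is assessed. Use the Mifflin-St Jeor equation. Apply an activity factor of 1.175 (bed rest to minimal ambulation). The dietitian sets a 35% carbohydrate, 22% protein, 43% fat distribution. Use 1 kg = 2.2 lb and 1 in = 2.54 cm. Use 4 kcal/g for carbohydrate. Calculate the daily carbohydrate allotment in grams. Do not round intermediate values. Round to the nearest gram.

135 g/day

Convert to metric: weight = 134 ÷ 2.2 = 60.9091 kg; height = 60 × 2.54 = 152.4 cm.
Mifflin-St Jeor (male): BMR = 10(60.9091) + 6.25(152.4) − 5(50) + 5 = 609.0909 + 952.5 − 250 + 5 = 1316.5909 kcal/day.
TEE = 1316.5909 × 1.175 = 1546.9943 kcal/day.
Carbohydrate energy = 35% × 1546.9943 = 541.448 kcal.
Carbohydrate = 541.448 ÷ 4 kcal/g = 135.362 g.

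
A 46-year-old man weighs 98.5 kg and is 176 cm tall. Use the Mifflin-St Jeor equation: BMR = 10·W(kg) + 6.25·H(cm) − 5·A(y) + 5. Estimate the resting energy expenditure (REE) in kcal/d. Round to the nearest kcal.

Mifflin-St Jeor (male): BMR = 10(98.5) + 6.25(176) − 5(46) + 5 = 985 + 1100 − 230 + 5 = 1860 kcal/day.

1860 kcal/d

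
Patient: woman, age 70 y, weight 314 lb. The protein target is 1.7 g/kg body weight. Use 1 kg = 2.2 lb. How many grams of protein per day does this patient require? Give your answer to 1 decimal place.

242.6 g/day

Weight in kg = 314 ÷ 2.2 = 142.7273 kg.
Protein = 1.7 g/kg × 142.7273 kg = 242.6364 g/day.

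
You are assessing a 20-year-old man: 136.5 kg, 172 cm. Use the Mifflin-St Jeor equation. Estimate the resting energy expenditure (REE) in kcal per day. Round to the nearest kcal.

2345 kcal per day

Mifflin-St Jeor (male): BMR = 10(136.5) + 6.25(172) − 5(20) + 5 = 1365 + 1075 − 100 + 5 = 2345 kcal/day.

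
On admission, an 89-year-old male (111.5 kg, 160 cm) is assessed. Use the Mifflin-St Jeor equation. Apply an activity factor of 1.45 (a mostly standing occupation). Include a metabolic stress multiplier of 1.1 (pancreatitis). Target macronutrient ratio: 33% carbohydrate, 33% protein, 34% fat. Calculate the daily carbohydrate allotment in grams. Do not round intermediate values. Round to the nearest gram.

Mifflin-St Jeor (male): BMR = 10(111.5) + 6.25(160) − 5(89) + 5 = 1115 + 1000 − 445 + 5 = 1675 kcal/day.
TEE = 1675 × 1.45 = 2428.75 kcal/day.
With stress factor 1.1: 2428.75 × 1.1 = 2671.625 kcal/day.
Carbohydrate energy = 33% × 2671.625 = 881.6363 kcal.
Carbohydrate = 881.6363 ÷ 4 kcal/g = 220.4091 g.

220 g/day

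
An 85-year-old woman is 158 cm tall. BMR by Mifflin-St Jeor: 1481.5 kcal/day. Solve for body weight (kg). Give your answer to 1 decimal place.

108.0 kg

1481.5 = 10·W + 6.25(158) − 5(85) − 161
10·W = 1481.5 − 401.5 = 1080, so W = 108 kg.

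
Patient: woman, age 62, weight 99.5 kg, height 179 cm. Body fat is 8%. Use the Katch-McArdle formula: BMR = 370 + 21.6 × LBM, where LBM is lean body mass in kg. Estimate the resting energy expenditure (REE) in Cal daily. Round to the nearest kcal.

2347 Cal daily

LBM = 99.5 × (1 − 0.08) = 91.54 kg. Katch-McArdle: BMR = 370 + 21.6 × 91.54 = 2347.264 kcal/day.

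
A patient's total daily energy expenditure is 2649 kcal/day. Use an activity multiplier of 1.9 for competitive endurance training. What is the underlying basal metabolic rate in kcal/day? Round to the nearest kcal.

1394 kcal/day

BMR = TEE ÷ activity factor = 2649 ÷ 1.9 = 1394.2105 kcal/day.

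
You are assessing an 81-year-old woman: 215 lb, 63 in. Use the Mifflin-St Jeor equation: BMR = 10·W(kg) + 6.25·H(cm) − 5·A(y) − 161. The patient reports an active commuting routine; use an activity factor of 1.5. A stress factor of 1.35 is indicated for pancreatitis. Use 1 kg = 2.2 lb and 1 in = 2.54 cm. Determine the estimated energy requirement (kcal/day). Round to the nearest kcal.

2858 kcal/day

Convert to metric: weight = 215 ÷ 2.2 = 97.7273 kg; height = 63 × 2.54 = 160.02 cm.
Mifflin-St Jeor (female): BMR = 10(97.7273) + 6.25(160.02) − 5(81) − 161 = 977.2727 + 1000.125 − 405 − 161 = 1411.3977 kcal/day.
TEE = BMR × activity factor = 1411.3977 × 1.5 = 2117.0966 kcal/day.
Apply stress factor: 2117.0966 × 1.35 = 2858.0804 kcal/day.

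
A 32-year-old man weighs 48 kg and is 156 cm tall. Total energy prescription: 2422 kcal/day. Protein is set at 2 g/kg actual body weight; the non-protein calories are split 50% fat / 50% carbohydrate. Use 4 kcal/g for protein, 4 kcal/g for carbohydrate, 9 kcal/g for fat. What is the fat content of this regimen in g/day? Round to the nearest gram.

113 g/day

Protein = 2 × 48 = 96 g → 96 × 4 = 384 kcal.
Non-protein calories = 2422 − 384 = 2038 kcal.
Fat: 50% × 2038 = 1019 kcal; carbohydrate: 1019 kcal.
Fat: 1019 kcal ÷ 9 kcal/g = 113.2222 g.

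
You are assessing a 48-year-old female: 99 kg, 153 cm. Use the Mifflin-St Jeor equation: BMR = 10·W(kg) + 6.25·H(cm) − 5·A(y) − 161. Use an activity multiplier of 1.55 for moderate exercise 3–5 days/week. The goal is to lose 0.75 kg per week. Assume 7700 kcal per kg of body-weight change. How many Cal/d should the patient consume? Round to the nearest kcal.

Mifflin-St Jeor (female): BMR = 10(99) + 6.25(153) − 5(48) − 161 = 990 + 956.25 − 240 − 161 = 1545.25 kcal/day.
TEE = 1545.25 × 1.55 = 2395.1375 kcal/day.
Required daily deficit = 0.75 × 7700 ÷ 7 = 825 kcal/day.
Target intake = 2395.1375 − 825 = 1570.1375 kcal/day.

1570 Cal/d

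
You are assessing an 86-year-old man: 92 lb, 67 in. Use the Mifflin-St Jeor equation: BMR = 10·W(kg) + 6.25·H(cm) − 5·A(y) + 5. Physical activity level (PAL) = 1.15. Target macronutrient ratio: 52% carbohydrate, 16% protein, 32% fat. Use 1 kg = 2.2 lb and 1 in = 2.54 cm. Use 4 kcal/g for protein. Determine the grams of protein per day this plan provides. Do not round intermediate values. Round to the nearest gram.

49 g/day

Convert to metric: weight = 92 ÷ 2.2 = 41.8182 kg; height = 67 × 2.54 = 170.18 cm.
Mifflin-St Jeor (male): BMR = 10(41.8182) + 6.25(170.18) − 5(86) + 5 = 418.1818 + 1063.625 − 430 + 5 = 1056.8068 kcal/day.
TEE = 1056.8068 × 1.15 = 1215.3278 kcal/day.
Protein energy = 16% × 1215.3278 = 194.4525 kcal.
Protein = 194.4525 ÷ 4 kcal/g = 48.6131 g.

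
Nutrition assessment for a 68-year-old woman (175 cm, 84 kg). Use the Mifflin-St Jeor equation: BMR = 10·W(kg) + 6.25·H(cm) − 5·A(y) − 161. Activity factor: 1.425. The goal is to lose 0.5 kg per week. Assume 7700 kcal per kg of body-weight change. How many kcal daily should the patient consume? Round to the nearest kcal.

Mifflin-St Jeor (female): BMR = 10(84) + 6.25(175) − 5(68) − 161 = 840 + 1093.75 − 340 − 161 = 1432.75 kcal/day.
TEE = 1432.75 × 1.425 = 2041.6688 kcal/day.
Required daily deficit = 0.5 × 7700 ÷ 7 = 550 kcal/day.
Target intake = 2041.6688 − 550 = 1491.6688 kcal/day.

1492 kcal daily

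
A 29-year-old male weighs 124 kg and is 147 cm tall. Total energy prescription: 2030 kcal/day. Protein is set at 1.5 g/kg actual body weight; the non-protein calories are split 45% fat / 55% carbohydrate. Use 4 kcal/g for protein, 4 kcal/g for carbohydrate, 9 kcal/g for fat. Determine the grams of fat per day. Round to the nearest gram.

Protein = 1.5 × 124 = 186 g → 186 × 4 = 744 kcal.
Non-protein calories = 2030 − 744 = 1286 kcal.
Fat: 45% × 1286 = 578.7 kcal; carbohydrate: 707.3 kcal.
Fat: 578.7 kcal ÷ 9 kcal/g = 64.3 g.

64 g/day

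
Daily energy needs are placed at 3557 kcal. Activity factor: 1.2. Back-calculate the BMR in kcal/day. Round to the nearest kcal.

2964 kcal/day

BMR = TEE ÷ activity factor = 3557 ÷ 1.2 = 2964.1667 kcal/day.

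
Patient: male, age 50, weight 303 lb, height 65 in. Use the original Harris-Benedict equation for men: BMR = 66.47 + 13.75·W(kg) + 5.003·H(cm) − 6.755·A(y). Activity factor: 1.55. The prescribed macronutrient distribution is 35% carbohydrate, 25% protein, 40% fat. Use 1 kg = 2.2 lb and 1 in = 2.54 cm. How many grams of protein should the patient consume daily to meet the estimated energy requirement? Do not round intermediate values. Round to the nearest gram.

Convert to metric: weight = 303 ÷ 2.2 = 137.7273 kg; height = 65 × 2.54 = 165.1 cm.
Harris-Benedict: BMR = 66.47 + 13.75(137.7273) + 5.003(165.1) − 6.755(50) = 2448.4653 kcal/day.
TEE = 2448.4653 × 1.55 = 3795.1212 kcal/day.
Protein energy = 25% × 3795.1212 = 948.7803 kcal.
Protein = 948.7803 ÷ 4 kcal/g = 237.1951 g.

237 g/day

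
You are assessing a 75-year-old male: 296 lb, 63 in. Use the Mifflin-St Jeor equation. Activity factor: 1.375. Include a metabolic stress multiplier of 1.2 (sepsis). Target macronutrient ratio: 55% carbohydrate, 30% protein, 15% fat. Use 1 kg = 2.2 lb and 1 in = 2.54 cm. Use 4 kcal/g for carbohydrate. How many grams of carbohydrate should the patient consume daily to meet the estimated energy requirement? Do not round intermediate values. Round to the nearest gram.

Convert to metric: weight = 296 ÷ 2.2 = 134.5455 kg; height = 63 × 2.54 = 160.02 cm.
Mifflin-St Jeor (male): BMR = 10(134.5455) + 6.25(160.02) − 5(75) + 5 = 1345.4545 + 1000.125 − 375 + 5 = 1975.5795 kcal/day.
TEE = 1975.5795 × 1.375 = 2716.4219 kcal/day.
With stress factor 1.2: 2716.4219 × 1.2 = 3259.7062 kcal/day.
Carbohydrate energy = 55% × 3259.7062 = 1792.8384 kcal.
Carbohydrate = 1792.8384 ÷ 4 kcal/g = 448.2096 g.

448 g/day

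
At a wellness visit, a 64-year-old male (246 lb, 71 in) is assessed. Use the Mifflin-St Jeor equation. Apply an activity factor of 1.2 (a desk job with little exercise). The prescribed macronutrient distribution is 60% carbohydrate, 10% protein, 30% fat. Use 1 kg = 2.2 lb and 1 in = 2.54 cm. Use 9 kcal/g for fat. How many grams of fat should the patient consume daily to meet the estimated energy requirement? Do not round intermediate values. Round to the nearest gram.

77 g/day

Convert to metric: weight = 246 ÷ 2.2 = 111.8182 kg; height = 71 × 2.54 = 180.34 cm.
Mifflin-St Jeor (male): BMR = 10(111.8182) + 6.25(180.34) − 5(64) + 5 = 1118.1818 + 1127.125 − 320 + 5 = 1930.3068 kcal/day.
TEE = 1930.3068 × 1.2 = 2316.3682 kcal/day.
Fat energy = 30% × 2316.3682 = 694.9105 kcal.
Fat = 694.9105 ÷ 9 kcal/g = 77.2123 g.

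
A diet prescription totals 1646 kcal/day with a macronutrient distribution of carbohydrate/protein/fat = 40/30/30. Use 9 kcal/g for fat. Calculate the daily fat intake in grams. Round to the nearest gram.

Fat energy = 30% × 1646 = 493.8 kcal.
At 9 kcal/g: 493.8 ÷ 9 = 54.8667 g.

55 g/day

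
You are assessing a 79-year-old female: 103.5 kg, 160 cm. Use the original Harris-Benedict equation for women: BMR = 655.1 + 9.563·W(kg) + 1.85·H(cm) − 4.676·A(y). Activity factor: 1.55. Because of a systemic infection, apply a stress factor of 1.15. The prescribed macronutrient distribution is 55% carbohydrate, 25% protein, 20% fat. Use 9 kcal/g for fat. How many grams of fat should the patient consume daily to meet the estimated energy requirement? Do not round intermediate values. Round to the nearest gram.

Harris-Benedict: BMR = 655.1 + 9.563(103.5) + 1.85(160) − 4.676(79) = 1571.4665 kcal/day.
TEE = 1571.4665 × 1.55 = 2435.7731 kcal/day.
With stress factor 1.15: 2435.7731 × 1.15 = 2801.139 kcal/day.
Fat energy = 20% × 2801.139 = 560.2278 kcal.
Fat = 560.2278 ÷ 9 kcal/g = 62.2475 g.

62 g/day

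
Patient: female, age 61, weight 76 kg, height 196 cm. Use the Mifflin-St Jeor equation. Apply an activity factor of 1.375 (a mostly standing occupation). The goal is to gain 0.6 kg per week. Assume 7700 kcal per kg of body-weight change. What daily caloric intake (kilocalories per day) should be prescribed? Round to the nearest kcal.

2749 kilocalories per day

Mifflin-St Jeor (female): BMR = 10(76) + 6.25(196) − 5(61) − 161 = 760 + 1225 − 305 − 161 = 1519 kcal/day.
TEE = 1519 × 1.375 = 2088.625 kcal/day.
Required daily surplus = 0.6 × 7700 ÷ 7 = 660 kcal/day.
Target intake = 2088.625 + 660 = 2748.625 kcal/day.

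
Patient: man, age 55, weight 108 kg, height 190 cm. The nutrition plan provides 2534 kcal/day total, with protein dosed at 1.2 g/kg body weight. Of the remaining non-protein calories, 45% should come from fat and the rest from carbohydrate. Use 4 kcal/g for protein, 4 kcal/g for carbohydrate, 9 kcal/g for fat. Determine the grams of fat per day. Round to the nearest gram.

Protein = 1.2 × 108 = 129.6 g → 129.6 × 4 = 518.4 kcal.
Non-protein calories = 2534 − 518.4 = 2015.6 kcal.
Fat: 45% × 2015.6 = 907.02 kcal; carbohydrate: 1108.58 kcal.
Fat: 907.02 kcal ÷ 9 kcal/g = 100.78 g.

101 g/day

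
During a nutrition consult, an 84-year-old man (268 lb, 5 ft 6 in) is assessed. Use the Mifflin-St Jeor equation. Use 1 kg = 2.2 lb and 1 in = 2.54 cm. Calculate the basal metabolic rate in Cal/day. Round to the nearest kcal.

Convert to metric: weight = 268 ÷ 2.2 = 121.8182 kg; height = (5×12 + 6) × 2.54 = 66 × 2.54 = 167.64 cm.
Mifflin-St Jeor (male): BMR = 10(121.8182) + 6.25(167.64) − 5(84) + 5 = 1218.1818 + 1047.75 − 420 + 5 = 1850.9318 kcal/day.

1851 Cal/day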